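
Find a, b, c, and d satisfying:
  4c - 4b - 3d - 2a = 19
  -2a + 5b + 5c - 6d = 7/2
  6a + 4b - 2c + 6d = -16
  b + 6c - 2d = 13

a = -1/2, b = -2, c = 5/2, d = 0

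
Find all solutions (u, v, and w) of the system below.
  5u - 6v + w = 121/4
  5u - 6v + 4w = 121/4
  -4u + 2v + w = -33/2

Row-reduce the augmented matrix:
R1 ← R1 / (5).
R2 ← R2 − 5·R1.
R3 ← R3 + 4·R1.
Swap R2 and R3.
R2 ← R2 / (-14/5).
R1 ← R1 + 6/5·R2.
R3 ← R3 / (3).
R1 ← R1 + 4/7·R3.
R2 ← R2 + 9/14·R3.
Reading off the reduced rows gives u = 11/4, v = -11/4, w = 0.

u = 11/4, v = -11/4, w = 0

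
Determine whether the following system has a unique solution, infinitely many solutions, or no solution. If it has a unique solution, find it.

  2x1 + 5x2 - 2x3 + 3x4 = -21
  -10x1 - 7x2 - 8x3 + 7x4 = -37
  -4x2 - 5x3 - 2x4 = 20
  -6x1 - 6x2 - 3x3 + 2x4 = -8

infinitely many solutions

Row-reduce:
R1 ← R1 / (2).
R2 ← R2 + 10·R1.
R4 ← R4 + 6·R1.
R2 ← R2 / (18).
R1 ← R1 − 5/2·R2.
R3 ← R3 + 4·R2.
R4 ← R4 − 9·R2.
R3 ← R3 / (-9).
R1 ← R1 − 3/2·R3.
R2 ← R2 + 1·R3.
Rank is 3 with 4 unknowns, leaving x4 free.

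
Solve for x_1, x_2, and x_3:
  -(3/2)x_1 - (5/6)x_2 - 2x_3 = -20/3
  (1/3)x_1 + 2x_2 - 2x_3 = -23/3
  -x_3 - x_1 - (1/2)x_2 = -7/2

x_1 = 1, x_2 = -1, x_3 = 3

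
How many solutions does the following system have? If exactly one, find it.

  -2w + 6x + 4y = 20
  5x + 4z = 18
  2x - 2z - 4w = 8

Row-reduce:
R1 ← R1 / (6).
R2 ← R2 − 5·R1.
R3 ← R3 − 2·R1.
R2 ← R2 / (-10/3).
R1 ← R1 − 2/3·R2.
R3 ← R3 + 4/3·R2.
R3 ← R3 / (-18/5).
R1 ← R1 − 4/5·R3.
R2 ← R2 + 6/5·R3.
Rank is 3 with 4 unknowns, leaving w free.

infinitely many solutions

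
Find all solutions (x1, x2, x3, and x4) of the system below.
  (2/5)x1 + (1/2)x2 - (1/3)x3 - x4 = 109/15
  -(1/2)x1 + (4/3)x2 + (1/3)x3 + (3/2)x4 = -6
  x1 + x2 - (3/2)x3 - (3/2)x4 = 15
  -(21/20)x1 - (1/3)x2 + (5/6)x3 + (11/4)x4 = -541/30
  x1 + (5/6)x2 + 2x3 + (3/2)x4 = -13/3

no solution

Row-reduce:
R1 ← R1 / (2/5).
R2 ← R2 + 1/2·R1.
R3 ← R3 − 1·R1.
R4 ← R4 + 21/20·R1.
R5 ← R5 − 1·R1.
R2 ← R2 / (47/24).
R1 ← R1 − 5/4·R2.
R3 ← R3 + 1/4·R2.
R4 ← R4 − 47/48·R2.
R5 ← R5 + 5/12·R2.
R3 ← R3 / (-191/282).
R1 ← R1 + 110/141·R3.
R2 ← R2 + 2/47·R3.
R5 ← R5 − 397/141·R3.
Swap R4 and R5.
R4 ← R4 / (3187/382).
R1 ← R1 + 735/191·R4.
R2 ← R2 − 12/191·R4.
R3 ← R3 + 291/191·R4.
Row 5 reduces to 0 = -1/2, a contradiction. The system is inconsistent.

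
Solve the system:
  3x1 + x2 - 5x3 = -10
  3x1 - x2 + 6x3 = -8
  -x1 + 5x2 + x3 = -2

x1 = -3, x2 = -1, x3 = 0

Row-reduce the augmented matrix:
R1 ← R1 / (3).
R2 ← R2 − 3·R1.
R3 ← R3 + 1·R1.
R2 ← R2 / (-2).
R1 ← R1 − 1/3·R2.
R3 ← R3 − 16/3·R2.
R3 ← R3 / (86/3).
R1 ← R1 − 1/6·R3.
R2 ← R2 + 11/2·R3.
Reading off the reduced rows gives x1 = -3, x2 = -1, x3 = 0.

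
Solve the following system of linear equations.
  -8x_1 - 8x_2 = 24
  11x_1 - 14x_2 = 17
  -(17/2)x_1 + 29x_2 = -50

no solution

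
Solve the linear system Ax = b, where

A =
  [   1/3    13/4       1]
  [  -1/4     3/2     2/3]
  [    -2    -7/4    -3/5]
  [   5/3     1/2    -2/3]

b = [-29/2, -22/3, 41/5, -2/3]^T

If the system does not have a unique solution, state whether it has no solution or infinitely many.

Row-reduce:
R1 ← R1 / (1/3).
R2 ← R2 + 1/4·R1.
R3 ← R3 + 2·R1.
R4 ← R4 − 5/3·R1.
R2 ← R2 / (63/16).
R1 ← R1 − 39/4·R2.
R3 ← R3 − 71/4·R2.
R4 ← R4 + 63/4·R2.
R3 ← R3 / (-932/945).
R1 ← R1 + 32/63·R3.
R2 ← R2 − 68/189·R3.
Row 4 reduces to 0 = -1, a contradiction. The system is inconsistent.

no solution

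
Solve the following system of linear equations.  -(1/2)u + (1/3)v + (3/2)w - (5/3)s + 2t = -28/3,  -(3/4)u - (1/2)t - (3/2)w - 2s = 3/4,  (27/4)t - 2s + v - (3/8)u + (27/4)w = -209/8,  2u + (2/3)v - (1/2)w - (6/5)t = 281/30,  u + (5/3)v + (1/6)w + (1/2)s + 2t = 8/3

no solution

Row-reduce:
R1 ← R1 / (-1/2).
R2 ← R2 + 3/4·R1.
R3 ← R3 + 3/8·R1.
R4 ← R4 − 2·R1.
R5 ← R5 − 1·R1.
R2 ← R2 / (-1/2).
R1 ← R1 + 2/3·R2.
R3 ← R3 − 3/4·R2.
R4 ← R4 − 2·R2.
R5 ← R5 − 7/3·R2.
Swap R3 and R4.
R3 ← R3 / (-19/2).
R1 ← R1 − 2·R3.
R2 ← R2 − 15/2·R3.
R5 ← R5 + 43/3·R3.
Swap R4 and R5.
R4 ← R4 / (2237/342).
R1 ← R1 − 32/19·R4.
R2 ← R2 + 89/19·R4.
R3 ← R3 − 28/57·R4.
Row 5 reduces to 0 = 3, a contradiction. The system is inconsistent.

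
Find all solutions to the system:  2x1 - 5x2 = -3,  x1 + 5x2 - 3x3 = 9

Row-reduce:
R1 ← R1 / (2).
R2 ← R2 − 1·R1.
R2 ← R2 / (15/2).
R1 ← R1 + 5/2·R2.
Rank is 2 with 3 unknowns, leaving x3 free.

infinitely many solutions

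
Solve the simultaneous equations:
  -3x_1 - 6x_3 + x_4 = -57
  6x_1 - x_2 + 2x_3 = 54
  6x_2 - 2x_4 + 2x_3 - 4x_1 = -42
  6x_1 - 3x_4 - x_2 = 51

Row-reduce the augmented matrix:
R1 ← R1 / (-3).
R2 ← R2 − 6·R1.
R3 ← R3 + 4·R1.
R4 ← R4 − 6·R1.
R2 ← R2 / (-1).
R3 ← R3 − 6·R2.
R4 ← R4 + 1·R2.
R3 ← R3 / (-50).
R1 ← R1 − 2·R3.
R2 ← R2 − 10·R3.
R4 ← R4 + 2·R3.
R4 ← R4 / (-251/75).
R1 ← R1 − 1/75·R4.
R2 ← R2 + 4/15·R4.
R3 ← R3 + 13/75·R4.
Reading off the reduced rows gives x_1 = 6, x_2 = -6, x_3 = 6, x_4 = -3.

x_1 = 6, x_2 = -6, x_3 = 6, x_4 = -3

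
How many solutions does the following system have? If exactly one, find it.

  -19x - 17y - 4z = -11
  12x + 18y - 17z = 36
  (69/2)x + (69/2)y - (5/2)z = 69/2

infinitely many solutions

Row-reduce:
R1 ← R1 / (-19).
R2 ← R2 − 12·R1.
R3 ← R3 − 69/2·R1.
R2 ← R2 / (138/19).
R1 ← R1 − 17/19·R2.
R3 ← R3 − 69/19·R2.
Rank is 2 with 3 unknowns, leaving z free.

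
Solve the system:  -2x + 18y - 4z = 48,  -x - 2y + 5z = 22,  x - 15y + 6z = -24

x = 0, y = 4, z = 6

Row-reduce the augmented matrix:
R1 ← R1 / (-2).
R2 ← R2 + 1·R1.
R3 ← R3 − 1·R1.
R2 ← R2 / (-11).
R1 ← R1 + 9·R2.
R3 ← R3 + 6·R2.
R3 ← R3 / (2/11).
R1 ← R1 + 41/11·R3.
R2 ← R2 + 7/11·R3.
Reading off the reduced rows gives x = 0, y = 4, z = 6.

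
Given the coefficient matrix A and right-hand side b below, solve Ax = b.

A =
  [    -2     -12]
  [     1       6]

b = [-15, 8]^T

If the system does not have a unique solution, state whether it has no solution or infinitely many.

Row-reduce:
R1 ← R1 / (-2).
R2 ← R2 − 1·R1.
Row 2 reduces to 0 = 1/2, a contradiction. The system is inconsistent.

no solution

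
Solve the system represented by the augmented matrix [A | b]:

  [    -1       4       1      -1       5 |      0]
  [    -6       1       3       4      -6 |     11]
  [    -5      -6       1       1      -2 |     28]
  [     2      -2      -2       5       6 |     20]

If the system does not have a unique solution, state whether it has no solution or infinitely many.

Row-reduce:
R1 ← R1 / (-1).
R2 ← R2 + 6·R1.
R3 ← R3 + 5·R1.
R4 ← R4 − 2·R1.
R2 ← R2 / (-23).
R1 ← R1 + 4·R2.
R3 ← R3 + 26·R2.
R4 ← R4 − 6·R2.
R3 ← R3 / (-14/23).
R1 ← R1 + 11/23·R3.
R2 ← R2 − 3/23·R3.
R4 ← R4 + 18/23·R3.
R4 ← R4 / (87/7).
R1 ← R1 − 24/7·R4.
R2 ← R2 + 11/7·R4.
R3 ← R3 − 61/7·R4.
Rank is 4 with 5 unknowns, leaving x_5 free.

infinitely many solutions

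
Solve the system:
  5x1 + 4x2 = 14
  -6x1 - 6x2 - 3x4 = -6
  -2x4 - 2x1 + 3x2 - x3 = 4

infinitely many solutions

Row-reduce:
R1 ← R1 / (5).
R2 ← R2 + 6·R1.
R3 ← R3 + 2·R1.
R2 ← R2 / (-6/5).
R1 ← R1 − 4/5·R2.
R3 ← R3 − 23/5·R2.
R3 ← R3 / (-1).
Rank is 3 with 4 unknowns, leaving x4 free.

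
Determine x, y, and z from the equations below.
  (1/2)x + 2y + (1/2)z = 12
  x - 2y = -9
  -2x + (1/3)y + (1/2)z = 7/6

x = 1, y = 5, z = 3

Row-reduce the augmented matrix:
R1 ← R1 / (1/2).
R2 ← R2 − 1·R1.
R3 ← R3 + 2·R1.
R2 ← R2 / (-6).
R1 ← R1 − 4·R2.
R3 ← R3 − 25/3·R2.
R3 ← R3 / (10/9).
R1 ← R1 − 1/3·R3.
R2 ← R2 − 1/6·R3.
Reading off the reduced rows gives x = 1, y = 5, z = 3.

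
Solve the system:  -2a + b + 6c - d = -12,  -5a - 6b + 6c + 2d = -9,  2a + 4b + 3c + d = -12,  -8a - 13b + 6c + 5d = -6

Row-reduce:
R1 ← R1 / (-2).
R2 ← R2 + 5·R1.
R3 ← R3 − 2·R1.
R4 ← R4 + 8·R1.
R2 ← R2 / (-17/2).
R1 ← R1 + 1/2·R2.
R3 ← R3 − 5·R2.
R4 ← R4 + 17·R2.
R3 ← R3 / (63/17).
R1 ← R1 + 42/17·R3.
R2 ← R2 − 18/17·R3.
Rank is 3 with 4 unknowns, leaving d free.

infinitely many solutions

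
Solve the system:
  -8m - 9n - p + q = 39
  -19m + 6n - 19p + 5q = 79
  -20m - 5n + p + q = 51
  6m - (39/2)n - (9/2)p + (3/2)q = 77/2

no solution

Row-reduce:
R1 ← R1 / (-8).
R2 ← R2 + 19·R1.
R3 ← R3 + 20·R1.
R4 ← R4 − 6·R1.
R2 ← R2 / (219/8).
R1 ← R1 − 9/8·R2.
R3 ← R3 − 35/2·R2.
R4 ← R4 + 105/4·R2.
R3 ← R3 / (3094/219).
R1 ← R1 − 59/73·R3.
R2 ← R2 + 133/219·R3.
R4 ← R4 + 1547/73·R3.
Row 4 reduces to 0 = -2, a contradiction. The system is inconsistent.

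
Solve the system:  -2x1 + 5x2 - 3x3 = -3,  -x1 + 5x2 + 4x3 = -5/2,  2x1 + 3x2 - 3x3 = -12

x1 = -3, x2 = -3/2, x3 = 1/2

Row-reduce the augmented matrix:
R1 ← R1 / (-2).
R2 ← R2 + 1·R1.
R3 ← R3 − 2·R1.
R2 ← R2 / (5/2).
R1 ← R1 + 5/2·R2.
R3 ← R3 − 8·R2.
R3 ← R3 / (-118/5).
R1 ← R1 − 7·R3.
R2 ← R2 − 11/5·R3.
Reading off the reduced rows gives x1 = -3, x2 = -3/2, x3 = 1/2.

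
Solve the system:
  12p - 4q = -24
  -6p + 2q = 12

infinitely many solutions

Row-reduce:
R1 ← R1 / (12).
R2 ← R2 + 6·R1.
Rank is 1 with 2 unknowns, leaving q free.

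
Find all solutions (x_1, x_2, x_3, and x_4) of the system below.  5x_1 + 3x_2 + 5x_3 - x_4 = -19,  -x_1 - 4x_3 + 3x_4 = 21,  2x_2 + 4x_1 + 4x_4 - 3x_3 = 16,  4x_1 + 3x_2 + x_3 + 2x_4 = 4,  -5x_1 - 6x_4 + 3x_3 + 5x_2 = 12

no solution

Row-reduce:
R1 ← R1 / (5).
R2 ← R2 + 1·R1.
R3 ← R3 − 4·R1.
R4 ← R4 − 4·R1.
R5 ← R5 + 5·R1.
R2 ← R2 / (3/5).
R1 ← R1 − 3/5·R2.
R3 ← R3 + 2/5·R2.
R4 ← R4 − 3/5·R2.
R5 ← R5 − 8·R2.
R3 ← R3 / (-9).
R1 ← R1 − 4·R3.
R2 ← R2 + 5·R3.
R5 ← R5 − 48·R3.
Swap R4 and R5.
R4 ← R4 / (-79/9).
R1 ← R1 + 1/27·R4.
R2 ← R2 − 26/27·R4.
R3 ← R3 + 20/27·R4.
Row 5 reduces to 0 = 2, a contradiction. The system is inconsistent.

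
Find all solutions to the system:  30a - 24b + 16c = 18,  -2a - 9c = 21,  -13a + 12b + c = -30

infinitely many solutions

Row-reduce:
R1 ← R1 / (30).
R2 ← R2 + 2·R1.
R3 ← R3 + 13·R1.
R2 ← R2 / (-8/5).
R1 ← R1 + 4/5·R2.
R3 ← R3 − 8/5·R2.
Rank is 2 with 3 unknowns, leaving c free.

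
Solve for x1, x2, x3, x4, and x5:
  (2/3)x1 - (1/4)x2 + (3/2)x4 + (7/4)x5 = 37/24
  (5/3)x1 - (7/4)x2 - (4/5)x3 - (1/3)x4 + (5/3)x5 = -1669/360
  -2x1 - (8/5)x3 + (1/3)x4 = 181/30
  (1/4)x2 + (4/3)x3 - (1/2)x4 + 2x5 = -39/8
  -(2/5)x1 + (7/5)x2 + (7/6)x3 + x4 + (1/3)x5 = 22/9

Row-reduce the augmented matrix:
R1 ← R1 / (2/3).
R2 ← R2 − 5/3·R1.
R3 ← R3 + 2·R1.
R5 ← R5 + 2/5·R1.
R2 ← R2 / (-9/8).
R1 ← R1 + 3/8·R2.
R3 ← R3 + 3/4·R2.
R4 ← R4 − 1/4·R2.
R5 ← R5 − 5/4·R2.
R3 ← R3 / (-16/15).
R1 ← R1 − 4/15·R3.
R2 ← R2 − 32/45·R3.
R4 ← R4 − 52/45·R3.
R5 ← R5 − 5/18·R3.
R4 ← R4 / (61/9).
R1 ← R1 − 11/2·R4.
R2 ← R2 − 26/3·R4.
R3 ← R3 + 85/12·R4.
R5 ← R5 + 241/360·R4.
R5 ← R5 / (539/488).
R1 ← R1 + 5989/2928·R5.
R2 ← R2 + 9773/2196·R5.
R3 ← R3 − 2075/732·R5.
R4 ← R4 − 651/488·R5.
Reading off the reduced rows gives x1 = -1, x2 = 3/2, x3 = -2, x4 = 5/2, x5 = -2/3.

x1 = -1, x2 = 3/2, x3 = -2, x4 = 5/2, x5 = -2/3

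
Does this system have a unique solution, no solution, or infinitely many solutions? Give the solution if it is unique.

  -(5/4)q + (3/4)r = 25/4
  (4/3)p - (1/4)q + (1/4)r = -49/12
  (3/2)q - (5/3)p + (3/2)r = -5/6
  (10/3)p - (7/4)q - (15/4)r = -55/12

Row-reduce the augmented matrix:
Swap R1 and R2.
R1 ← R1 / (4/3).
R3 ← R3 + 5/3·R1.
R4 ← R4 − 10/3·R1.
R2 ← R2 / (-5/4).
R1 ← R1 + 3/16·R2.
R3 ← R3 − 19/16·R2.
R4 ← R4 + 9/8·R2.
R3 ← R3 / (101/40).
R1 ← R1 − 3/40·R3.
R2 ← R2 + 3/5·R3.
R4 ← R4 + 101/20·R3.
R4 reduces to 0 = 0, so the extra equation is consistent.
Reading off the reduced rows gives p = -4, q = -5, r = 0.

p = -4, q = -5, r = 0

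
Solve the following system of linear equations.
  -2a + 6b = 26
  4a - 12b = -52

infinitely many solutions

Row-reduce:
R1 ← R1 / (-2).
R2 ← R2 − 4·R1.
Rank is 1 with 2 unknowns, leaving b free.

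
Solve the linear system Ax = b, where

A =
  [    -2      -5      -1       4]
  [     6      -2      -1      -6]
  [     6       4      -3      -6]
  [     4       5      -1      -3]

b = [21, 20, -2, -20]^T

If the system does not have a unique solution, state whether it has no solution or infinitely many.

Row-reduce the augmented matrix:
R1 ← R1 / (-2).
R2 ← R2 − 6·R1.
R3 ← R3 − 6·R1.
R4 ← R4 − 4·R1.
R2 ← R2 / (-17).
R1 ← R1 − 5/2·R2.
R3 ← R3 + 11·R2.
R4 ← R4 + 5·R2.
R3 ← R3 / (-58/17).
R1 ← R1 + 3/34·R3.
R2 ← R2 − 4/17·R3.
R4 ← R4 + 31/17·R3.
R4 ← R4 / (61/29).
R1 ← R1 + 34/29·R4.
R2 ← R2 + 6/29·R4.
R3 ← R3 + 18/29·R4.
Reading off the reduced rows gives x_1 = -2, x_2 = -5, x_3 = -4, x_4 = -3.

x_1 = -2, x_2 = -5, x_3 = -4, x_4 = -3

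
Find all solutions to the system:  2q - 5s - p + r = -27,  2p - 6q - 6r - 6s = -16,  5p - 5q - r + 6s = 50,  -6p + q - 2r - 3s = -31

p = 1, q = -5, r = 4, s = 4

Row-reduce the augmented matrix:
R1 ← R1 / (-1).
R2 ← R2 − 2·R1.
R3 ← R3 − 5·R1.
R4 ← R4 + 6·R1.
R2 ← R2 / (-2).
R1 ← R1 + 2·R2.
R3 ← R3 − 5·R2.
R4 ← R4 + 11·R2.
R3 ← R3 / (-6).
R1 ← R1 − 3·R3.
R2 ← R2 − 2·R3.
R4 ← R4 − 14·R3.
R4 ← R4 / (-68/3).
R1 ← R1 + 17/2·R4.
R2 ← R2 + 35/3·R4.
R3 ← R3 − 59/6·R4.
Reading off the reduced rows gives p = 1, q = -5, r = 4, s = 4.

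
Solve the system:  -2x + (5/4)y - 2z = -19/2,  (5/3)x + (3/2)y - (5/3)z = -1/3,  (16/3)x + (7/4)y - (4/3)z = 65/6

no solution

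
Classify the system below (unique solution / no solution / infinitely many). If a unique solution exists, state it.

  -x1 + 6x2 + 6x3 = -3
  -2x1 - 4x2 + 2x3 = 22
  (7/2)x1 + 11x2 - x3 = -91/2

Row-reduce:
R1 ← R1 / (-1).
R2 ← R2 + 2·R1.
R3 ← R3 − 7/2·R1.
R2 ← R2 / (-16).
R1 ← R1 + 6·R2.
R3 ← R3 − 32·R2.
Rank is 2 with 3 unknowns, leaving x3 free.

infinitely many solutions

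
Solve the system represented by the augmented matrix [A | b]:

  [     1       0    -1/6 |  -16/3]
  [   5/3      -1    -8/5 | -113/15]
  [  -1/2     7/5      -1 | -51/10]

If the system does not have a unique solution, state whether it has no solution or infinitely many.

x_1 = -5, x_2 = -4, x_3 = 2

Row-reduce the augmented matrix:
R2 ← R2 − 5/3·R1.
R3 ← R3 + 1/2·R1.
R2 ← R2 / (-1).
R3 ← R3 − 7/5·R2.
R3 ← R3 / (-2641/900).
R1 ← R1 + 1/6·R3.
R2 ← R2 − 119/90·R3.
Reading off the reduced rows gives x_1 = -5, x_2 = -4, x_3 = 2.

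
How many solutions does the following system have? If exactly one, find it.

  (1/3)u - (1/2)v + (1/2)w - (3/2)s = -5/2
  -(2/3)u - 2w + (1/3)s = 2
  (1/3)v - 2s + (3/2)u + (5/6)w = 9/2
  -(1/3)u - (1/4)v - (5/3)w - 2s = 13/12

u = 3, v = 5, w = -2, s = 0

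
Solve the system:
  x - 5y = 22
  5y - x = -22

Row-reduce:
R2 ← R2 + 1·R1.
Rank is 1 with 2 unknowns, leaving y free.

infinitely many solutions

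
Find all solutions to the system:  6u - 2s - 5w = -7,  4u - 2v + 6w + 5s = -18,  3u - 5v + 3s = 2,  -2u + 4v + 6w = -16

Row-reduce the augmented matrix:
R1 ← R1 / (6).
R2 ← R2 − 4·R1.
R3 ← R3 − 3·R1.
R4 ← R4 + 2·R1.
R2 ← R2 / (-2).
R3 ← R3 + 5·R2.
R4 ← R4 − 4·R2.
R3 ← R3 / (-125/6).
R1 ← R1 + 5/6·R3.
R2 ← R2 + 14/3·R3.
R4 ← R4 − 23·R3.
R4 ← R4 / (-133/125).
R1 ← R1 − 7/50·R4.
R2 ← R2 + 129/250·R4.
R3 ← R3 − 71/125·R4.
Reading off the reduced rows gives u = -3, v = -1, w = -3, s = 2.

u = -3, v = -1, w = -3, s = 2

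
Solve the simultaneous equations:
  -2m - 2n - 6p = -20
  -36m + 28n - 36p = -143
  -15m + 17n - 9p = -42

no solution

Row-reduce:
R1 ← R1 / (-2).
R2 ← R2 + 36·R1.
R3 ← R3 + 15·R1.
R2 ← R2 / (64).
R1 ← R1 − 1·R2.
R3 ← R3 − 32·R2.
Row 3 reduces to 0 = -1/2, a contradiction. The system is inconsistent.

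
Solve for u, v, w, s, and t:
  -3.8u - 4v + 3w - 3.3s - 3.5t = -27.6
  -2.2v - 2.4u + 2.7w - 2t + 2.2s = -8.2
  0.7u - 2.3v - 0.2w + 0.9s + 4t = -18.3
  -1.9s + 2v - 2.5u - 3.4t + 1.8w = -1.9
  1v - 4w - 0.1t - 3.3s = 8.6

Row-reduce the augmented matrix:
R1 ← R1 / (-19/5).
R2 ← R2 + 12/5·R1.
R3 ← R3 − 7/10·R1.
R4 ← R4 + 5/2·R1.
R2 ← R2 / (31/95).
R1 ← R1 − 20/19·R2.
R3 ← R3 + 577/190·R2.
R4 ← R4 − 88/19·R2.
R5 ← R5 − 1·R2.
R3 ← R3 / (973/124).
R1 ← R1 + 105/31·R3.
R2 ← R2 − 153/62·R3.
R4 ← R4 + 3597/310·R3.
R5 ← R5 + 401/62·R3.
R4 ← R4 / (-111621/97300).
R1 ← R1 − 1219/278·R4.
R2 ← R2 − 4847/9730·R4.
R3 ← R3 − 24901/4865·R4.
R5 ← R5 − 81126/4865·R4.
R5 ← R5 / (10879864/186035).
R1 ← R1 − 1892915/111621·R5.
R2 ← R2 − 68342/111621·R5.
R3 ← R3 − 1954742/111621·R5.
R4 ← R4 + 367135/111621·R5.
Reading off the reduced rows gives u = 4, v = 2, w = -4, s = 3, t = -5.

u = 4, v = 2, w = -4, s = 3, t = -5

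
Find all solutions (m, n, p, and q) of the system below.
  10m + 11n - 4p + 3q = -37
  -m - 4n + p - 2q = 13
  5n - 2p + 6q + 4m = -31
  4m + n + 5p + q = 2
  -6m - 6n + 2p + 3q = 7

no solution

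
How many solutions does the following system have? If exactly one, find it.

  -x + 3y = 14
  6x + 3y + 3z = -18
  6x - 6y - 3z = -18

x = -2, y = 4, z = -6

Row-reduce the augmented matrix:
R1 ← R1 / (-1).
R2 ← R2 − 6·R1.
R3 ← R3 − 6·R1.
R2 ← R2 / (21).
R1 ← R1 + 3·R2.
R3 ← R3 − 12·R2.
R3 ← R3 / (-33/7).
R1 ← R1 − 3/7·R3.
R2 ← R2 − 1/7·R3.
Reading off the reduced rows gives x = -2, y = 4, z = -6.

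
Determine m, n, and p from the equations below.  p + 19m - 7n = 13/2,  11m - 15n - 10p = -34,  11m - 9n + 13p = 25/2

Row-reduce the augmented matrix:
R1 ← R1 / (19).
R2 ← R2 − 11·R1.
R3 ← R3 − 11·R1.
R2 ← R2 / (-208/19).
R1 ← R1 + 7/19·R2.
R3 ← R3 + 94/19·R2.
R3 ← R3 / (1789/104).
R1 ← R1 − 85/208·R3.
R2 ← R2 − 201/208·R3.
Reading off the reduced rows gives m = 1, n = 2, p = 3/2.

m = 1, n = 2, p = 3/2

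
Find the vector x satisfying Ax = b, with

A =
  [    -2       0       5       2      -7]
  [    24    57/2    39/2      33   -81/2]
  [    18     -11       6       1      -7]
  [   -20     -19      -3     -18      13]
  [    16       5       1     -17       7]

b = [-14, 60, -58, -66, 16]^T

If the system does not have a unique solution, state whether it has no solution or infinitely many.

Row-reduce:
R1 ← R1 / (-2).
R2 ← R2 − 24·R1.
R3 ← R3 − 18·R1.
R4 ← R4 + 20·R1.
R5 ← R5 − 16·R1.
R2 ← R2 / (57/2).
R3 ← R3 + 11·R2.
R4 ← R4 + 19·R2.
R5 ← R5 − 5·R2.
R3 ← R3 / (1552/19).
R1 ← R1 + 5/2·R3.
R2 ← R2 − 53/19·R3.
R5 ← R5 − 514/19·R3.
Swap R4 and R5.
R4 ← R4 / (-19073/776).
R1 ← R1 − 791/3104·R4.
R2 ← R2 − 931/1552·R4.
R3 ← R3 − 779/1552·R4.
Row 5 reduces to 0 = 2, a contradiction. The system is inconsistent.

no solution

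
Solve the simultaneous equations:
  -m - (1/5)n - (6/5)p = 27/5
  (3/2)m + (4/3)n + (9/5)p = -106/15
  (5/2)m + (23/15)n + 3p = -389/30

Row-reduce:
R1 ← R1 / (-1).
R2 ← R2 − 3/2·R1.
R3 ← R3 − 5/2·R1.
R2 ← R2 / (31/30).
R1 ← R1 − 1/5·R2.
R3 ← R3 − 31/30·R2.
Row 3 reduces to 0 = -1/2, a contradiction. The system is inconsistent.

no solution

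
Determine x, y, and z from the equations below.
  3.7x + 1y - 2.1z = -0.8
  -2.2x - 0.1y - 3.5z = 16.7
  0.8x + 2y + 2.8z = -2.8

Row-reduce the augmented matrix:
R1 ← R1 / (37/10).
R2 ← R2 + 11/5·R1.
R3 ← R3 − 4/5·R1.
R2 ← R2 / (183/370).
R1 ← R1 − 10/37·R2.
R3 ← R3 − 66/37·R2.
R3 ← R3 / (6216/305).
R1 ← R1 − 371/183·R3.
R2 ← R2 + 1757/183·R3.
Reading off the reduced rows gives x = -3, y = 4, z = -3.

x = -3, y = 4, z = -3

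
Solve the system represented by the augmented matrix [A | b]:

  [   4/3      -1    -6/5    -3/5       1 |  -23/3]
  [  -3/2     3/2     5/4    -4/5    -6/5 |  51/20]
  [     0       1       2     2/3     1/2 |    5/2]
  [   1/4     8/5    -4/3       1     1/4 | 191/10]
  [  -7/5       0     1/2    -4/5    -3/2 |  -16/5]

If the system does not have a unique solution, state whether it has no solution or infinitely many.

Row-reduce the augmented matrix:
R1 ← R1 / (4/3).
R2 ← R2 + 3/2·R1.
R4 ← R4 − 1/4·R1.
R5 ← R5 + 7/5·R1.
R2 ← R2 / (3/8).
R1 ← R1 + 3/4·R2.
R3 ← R3 − 1·R2.
R4 ← R4 − 143/80·R2.
R5 ← R5 + 21/20·R2.
R3 ← R3 / (34/15).
R1 ← R1 + 11/10·R3.
R2 ← R2 + 4/15·R3.
R4 ← R4 + 379/600·R3.
R5 ← R5 + 26/25·R3.
R4 ← R4 / (7691/816).
R1 ← R1 + 397/340·R4.
R2 ← R2 + 173/51·R4.
R3 ← R3 − 69/34·R4.
R5 ← R5 + 1466/425·R4.
R5 ← R5 / (-109329/961375).
R1 ← R1 − 195333/192275·R5.
R2 ← R2 − 7977/76910·R5.
R3 ← R3 − 6783/38455·R5.
R4 ← R4 − 5019/76910·R5.
Reading off the reduced rows gives x_1 = 1, x_2 = 6, x_3 = -3, x_4 = 6, x_5 = -3.

x_1 = 1, x_2 = 6, x_3 = -3, x_4 = 6, x_5 = -3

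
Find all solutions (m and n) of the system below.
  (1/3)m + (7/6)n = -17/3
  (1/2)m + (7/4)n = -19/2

no solution

Row-reduce:
R1 ← R1 / (1/3).
R2 ← R2 − 1/2·R1.
Row 2 reduces to 0 = -1, a contradiction. The system is inconsistent.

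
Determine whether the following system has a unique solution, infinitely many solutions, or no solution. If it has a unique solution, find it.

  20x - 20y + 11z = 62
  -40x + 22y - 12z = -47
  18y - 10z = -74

Row-reduce:
R1 ← R1 / (20).
R2 ← R2 + 40·R1.
R2 ← R2 / (-18).
R1 ← R1 + 1·R2.
R3 ← R3 − 18·R2.
Row 3 reduces to 0 = 3, a contradiction. The system is inconsistent.

no solution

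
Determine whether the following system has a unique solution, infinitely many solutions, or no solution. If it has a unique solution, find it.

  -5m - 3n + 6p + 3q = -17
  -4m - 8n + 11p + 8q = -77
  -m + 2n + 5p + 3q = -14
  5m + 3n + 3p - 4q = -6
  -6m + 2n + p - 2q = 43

m = -5, n = 4, p = -3, q = -4

Row-reduce the augmented matrix:
R1 ← R1 / (-5).
R2 ← R2 + 4·R1.
R3 ← R3 + 1·R1.
R4 ← R4 − 5·R1.
R5 ← R5 + 6·R1.
R2 ← R2 / (-28/5).
R1 ← R1 − 3/5·R2.
R3 ← R3 − 13/5·R2.
R5 ← R5 − 28/5·R2.
R3 ← R3 / (187/28).
R1 ← R1 + 15/28·R3.
R2 ← R2 + 31/28·R3.
R4 ← R4 − 9·R3.
R4 ← R4 / (-1447/187).
R1 ← R1 − 75/187·R4.
R2 ← R2 + 32/187·R4.
R3 ← R3 − 140/187·R4.
R5 reduces to 0 = 0, so the extra equation is consistent.
Reading off the reduced rows gives m = -5, n = 4, p = -3, q = -4.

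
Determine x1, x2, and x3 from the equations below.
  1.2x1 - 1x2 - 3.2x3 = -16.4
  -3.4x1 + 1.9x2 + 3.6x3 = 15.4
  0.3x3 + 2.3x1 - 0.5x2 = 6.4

x1 = 3, x2 = 4, x3 = 5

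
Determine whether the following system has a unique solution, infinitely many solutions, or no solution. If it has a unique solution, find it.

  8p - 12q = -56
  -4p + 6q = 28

infinitely many solutions

Row-reduce:
R1 ← R1 / (8).
R2 ← R2 + 4·R1.
Rank is 1 with 2 unknowns, leaving q free.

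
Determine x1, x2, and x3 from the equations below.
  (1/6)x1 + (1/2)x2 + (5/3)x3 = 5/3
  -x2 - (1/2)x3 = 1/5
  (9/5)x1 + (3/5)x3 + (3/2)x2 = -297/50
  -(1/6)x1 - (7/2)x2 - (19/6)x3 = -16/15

x1 = -3, x2 = -1, x3 = 8/5

Row-reduce the augmented matrix:
R1 ← R1 / (1/6).
R3 ← R3 − 9/5·R1.
R4 ← R4 + 1/6·R1.
R2 ← R2 / (-1).
R1 ← R1 − 3·R2.
R3 ← R3 + 39/10·R2.
R4 ← R4 + 3·R2.
R3 ← R3 / (-309/20).
R1 ← R1 − 17/2·R3.
R2 ← R2 − 1/2·R3.
R4 reduces to 0 = 0, so the extra equation is consistent.
Reading off the reduced rows gives x1 = -3, x2 = -1, x3 = 8/5.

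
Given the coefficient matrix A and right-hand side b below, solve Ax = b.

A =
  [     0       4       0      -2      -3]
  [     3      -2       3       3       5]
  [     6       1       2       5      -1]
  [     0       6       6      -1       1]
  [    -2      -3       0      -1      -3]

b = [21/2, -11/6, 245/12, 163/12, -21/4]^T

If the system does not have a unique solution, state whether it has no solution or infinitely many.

Row-reduce the augmented matrix:
Swap R1 and R2.
R1 ← R1 / (3).
R3 ← R3 − 6·R1.
R5 ← R5 + 2·R1.
R2 ← R2 / (4).
R1 ← R1 + 2/3·R2.
R3 ← R3 − 5·R2.
R4 ← R4 − 6·R2.
R5 ← R5 + 13/3·R2.
R3 ← R3 / (-4).
R1 ← R1 − 1·R3.
R4 ← R4 − 6·R3.
R5 ← R5 − 2·R3.
R4 ← R4 / (17/4).
R1 ← R1 − 25/24·R4.
R2 ← R2 + 1/2·R4.
R3 ← R3 + 3/8·R4.
R5 ← R5 + 5/12·R4.
R5 ← R5 / (-721/102).
R1 ← R1 − 137/204·R5.
R2 ← R2 + 47/34·R5.
R3 ← R3 − 91/68·R5.
R4 ← R4 + 43/34·R5.
Reading off the reduced rows gives x_1 = 3/2, x_2 = 2, x_3 = 3/4, x_4 = 5/4, x_5 = -5/3.

x_1 = 3/2, x_2 = 2, x_3 = 3/4, x_4 = 5/4, x_5 = -5/3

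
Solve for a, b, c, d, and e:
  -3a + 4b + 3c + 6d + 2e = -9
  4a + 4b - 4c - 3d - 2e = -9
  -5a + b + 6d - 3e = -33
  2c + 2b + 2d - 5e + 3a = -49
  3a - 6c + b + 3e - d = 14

a = -3, b = 0, c = 0, d = -5, e = 6

Row-reduce the augmented matrix:
R1 ← R1 / (-3).
R2 ← R2 − 4·R1.
R3 ← R3 + 5·R1.
R4 ← R4 − 3·R1.
R5 ← R5 − 3·R1.
R2 ← R2 / (28/3).
R1 ← R1 + 4/3·R2.
R3 ← R3 + 17/3·R2.
R4 ← R4 − 6·R2.
R5 ← R5 − 5·R2.
R3 ← R3 / (-5).
R1 ← R1 + 1·R3.
R4 ← R4 − 5·R3.
R5 ← R5 + 3·R3.
R4 ← R4 / (107/28).
R1 ← R1 + 153/140·R4.
R2 ← R2 − 15/28·R4.
R3 ← R3 − 27/140·R4.
R5 ← R5 − 29/10·R4.
R5 ← R5 / (8186/535).
R1 ← R1 + 1103/535·R5.
R2 ← R2 − 148/107·R5.
R3 ← R3 − 887/535·R5.
R4 ← R4 + 262/107·R5.
Reading off the reduced rows gives a = -3, b = 0, c = 0, d = -5, e = 6.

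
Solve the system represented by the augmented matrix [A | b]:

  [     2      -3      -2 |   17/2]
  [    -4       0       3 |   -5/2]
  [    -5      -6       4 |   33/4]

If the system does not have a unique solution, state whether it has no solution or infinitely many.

x_1 = -5/4, x_2 = -2, x_3 = -5/2

Row-reduce the augmented matrix:
R1 ← R1 / (2).
R2 ← R2 + 4·R1.
R3 ← R3 + 5·R1.
R2 ← R2 / (-6).
R1 ← R1 + 3/2·R2.
R3 ← R3 + 27/2·R2.
R3 ← R3 / (5/4).
R1 ← R1 + 3/4·R3.
R2 ← R2 − 1/6·R3.
Reading off the reduced rows gives x_1 = -5/4, x_2 = -2, x_3 = -5/2.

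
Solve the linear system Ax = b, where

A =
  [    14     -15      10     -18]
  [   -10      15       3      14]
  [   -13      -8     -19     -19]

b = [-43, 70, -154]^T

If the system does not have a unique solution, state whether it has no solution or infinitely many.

infinitely many solutions

Row-reduce:
R1 ← R1 / (14).
R2 ← R2 + 10·R1.
R3 ← R3 + 13·R1.
R2 ← R2 / (30/7).
R1 ← R1 + 15/14·R2.
R3 ← R3 + 307/14·R2.
R3 ← R3 / (2531/60).
R1 ← R1 − 13/4·R3.
R2 ← R2 − 71/30·R3.
Rank is 3 with 4 unknowns, leaving x_4 free.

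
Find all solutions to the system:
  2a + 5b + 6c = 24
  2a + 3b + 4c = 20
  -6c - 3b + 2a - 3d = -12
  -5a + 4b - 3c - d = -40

Row-reduce the augmented matrix:
R1 ← R1 / (2).
R2 ← R2 − 2·R1.
R3 ← R3 − 2·R1.
R4 ← R4 + 5·R1.
R2 ← R2 / (-2).
R1 ← R1 − 5/2·R2.
R3 ← R3 + 8·R2.
R4 ← R4 − 33/2·R2.
R3 ← R3 / (-4).
R1 ← R1 − 1/2·R3.
R2 ← R2 − 1·R3.
R4 ← R4 + 9/2·R3.
R4 ← R4 / (19/8).
R1 ← R1 + 3/8·R4.
R2 ← R2 + 3/4·R4.
R3 ← R3 − 3/4·R4.
Reading off the reduced rows gives a = 6, b = 0, c = 2, d = 4.

a = 6, b = 0, c = 2, d = 4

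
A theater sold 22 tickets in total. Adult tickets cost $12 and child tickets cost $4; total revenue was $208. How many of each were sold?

Let a = adult tickets, c = child tickets.
  a + c = 22
  4c + 12a = 208
Row-reduce the augmented matrix:
R2 ← R2 − 12·R1.
R2 ← R2 / (-8).
R1 ← R1 − 1·R2.
Reading off the reduced rows gives a = 15, c = 7.

adult tickets: 15, child tickets: 7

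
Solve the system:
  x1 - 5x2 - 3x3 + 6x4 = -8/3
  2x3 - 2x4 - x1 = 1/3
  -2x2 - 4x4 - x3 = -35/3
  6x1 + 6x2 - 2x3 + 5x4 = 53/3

x1 = 1, x2 = 4/3, x3 = 7/3, x4 = 5/3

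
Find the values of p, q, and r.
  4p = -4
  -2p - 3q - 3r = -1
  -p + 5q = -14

p = -1, q = -3, r = 4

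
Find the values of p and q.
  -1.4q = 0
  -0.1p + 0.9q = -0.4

Row-reduce the augmented matrix:
Swap R1 and R2.
R1 ← R1 / (-1/10).
R2 ← R2 / (-7/5).
R1 ← R1 + 9·R2.
Reading off the reduced rows gives p = 4, q = 0.

p = 4, q = 0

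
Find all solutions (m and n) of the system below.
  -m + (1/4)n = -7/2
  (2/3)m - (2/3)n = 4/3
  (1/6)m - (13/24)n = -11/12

Row-reduce:
R1 ← R1 / (-1).
R2 ← R2 − 2/3·R1.
R3 ← R3 − 1/6·R1.
R2 ← R2 / (-1/2).
R1 ← R1 + 1/4·R2.
R3 ← R3 + 1/2·R2.
Row 3 reduces to 0 = -1/2, a contradiction. The system is inconsistent.

no solution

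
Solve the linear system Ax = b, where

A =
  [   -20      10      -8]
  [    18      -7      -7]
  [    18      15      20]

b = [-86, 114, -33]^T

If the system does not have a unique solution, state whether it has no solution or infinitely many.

x_1 = 4, x_2 = -3, x_3 = -3

Row-reduce the augmented matrix:
R1 ← R1 / (-20).
R2 ← R2 − 18·R1.
R3 ← R3 − 18·R1.
R2 ← R2 / (2).
R1 ← R1 + 1/2·R2.
R3 ← R3 − 24·R2.
R3 ← R3 / (916/5).
R1 ← R1 + 63/20·R3.
R2 ← R2 + 71/10·R3.
Reading off the reduced rows gives x_1 = 4, x_2 = -3, x_3 = -3.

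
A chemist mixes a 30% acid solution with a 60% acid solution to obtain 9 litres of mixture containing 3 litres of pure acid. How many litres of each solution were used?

litres of solution A: 8, litres of solution B: 1

Let a = litres of solution A, b = litres of solution B.
  a + b = 9
  (3/10)a + (3/5)b = 3
Row-reduce the augmented matrix:
R2 ← R2 − 3/10·R1.
R2 ← R2 / (3/10).
R1 ← R1 − 1·R2.
Reading off the reduced rows gives a = 8, b = 1.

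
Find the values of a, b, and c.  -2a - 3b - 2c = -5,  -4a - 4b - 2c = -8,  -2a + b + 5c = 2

Row-reduce the augmented matrix:
R1 ← R1 / (-2).
R2 ← R2 + 4·R1.
R3 ← R3 + 2·R1.
R2 ← R2 / (2).
R1 ← R1 − 3/2·R2.
R3 ← R3 − 4·R2.
R3 ← R3 / (3).
R1 ← R1 + 1/2·R3.
R2 ← R2 − 1·R3.
Reading off the reduced rows gives a = 3/2, b = 0, c = 1.

a = 3/2, b = 0, c = 1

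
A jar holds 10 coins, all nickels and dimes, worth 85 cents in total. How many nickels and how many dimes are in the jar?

Let n = nickels, d = dimes.
  n + d = 10
  10d + 5n = 85
From equation 1: n = 10 − d.
Substitute into equation 2 and solve: d = 7.
Then n = 3.

nickels: 3, dimes: 7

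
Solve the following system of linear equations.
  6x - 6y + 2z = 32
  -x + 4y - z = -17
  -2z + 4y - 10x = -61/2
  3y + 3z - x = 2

Row-reduce:
R1 ← R1 / (6).
R2 ← R2 + 1·R1.
R3 ← R3 + 10·R1.
R4 ← R4 + 1·R1.
R2 ← R2 / (3).
R1 ← R1 + 1·R2.
R3 ← R3 + 6·R2.
R4 ← R4 − 2·R2.
Swap R3 and R4.
R3 ← R3 / (34/9).
R1 ← R1 − 1/9·R3.
R2 ← R2 + 2/9·R3.
Row 4 reduces to 0 = -1/2, a contradiction. The system is inconsistent.

no solution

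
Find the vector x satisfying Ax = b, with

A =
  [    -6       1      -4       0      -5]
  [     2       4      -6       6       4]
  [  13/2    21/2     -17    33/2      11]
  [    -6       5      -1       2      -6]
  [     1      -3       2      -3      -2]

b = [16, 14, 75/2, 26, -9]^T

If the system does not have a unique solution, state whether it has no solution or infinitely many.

infinitely many solutions

Row-reduce:
R1 ← R1 / (-6).
R2 ← R2 − 2·R1.
R3 ← R3 − 13/2·R1.
R4 ← R4 + 6·R1.
R5 ← R5 − 1·R1.
R2 ← R2 / (13/3).
R1 ← R1 + 1/6·R2.
R3 ← R3 − 139/12·R2.
R4 ← R4 − 4·R2.
R5 ← R5 + 17/6·R2.
R3 ← R3 / (-45/26).
R1 ← R1 − 5/13·R3.
R2 ← R2 + 22/13·R3.
R4 ← R4 − 127/13·R3.
R5 ← R5 + 45/13·R3.
R4 ← R4 / (-14/15).
R1 ← R1 − 1/3·R4.
R2 ← R2 − 14/15·R4.
R3 ← R3 + 4/15·R4.
Rank is 4 with 5 unknowns, leaving x_5 free.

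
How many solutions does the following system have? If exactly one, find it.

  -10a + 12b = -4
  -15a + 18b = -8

no solution

Row-reduce:
R1 ← R1 / (-10).
R2 ← R2 + 15·R1.
Row 2 reduces to 0 = -2, a contradiction. The system is inconsistent.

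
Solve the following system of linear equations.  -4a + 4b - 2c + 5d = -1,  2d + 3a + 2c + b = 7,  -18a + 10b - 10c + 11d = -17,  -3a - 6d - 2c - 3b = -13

infinitely many solutions

Row-reduce:
R1 ← R1 / (-4).
R2 ← R2 − 3·R1.
R3 ← R3 + 18·R1.
R4 ← R4 + 3·R1.
R2 ← R2 / (4).
R1 ← R1 + 1·R2.
R3 ← R3 + 8·R2.
R4 ← R4 + 6·R2.
Swap R3 and R4.
R3 ← R3 / (1/4).
R1 ← R1 − 5/8·R3.
R2 ← R2 − 1/8·R3.
Rank is 3 with 4 unknowns, leaving d free.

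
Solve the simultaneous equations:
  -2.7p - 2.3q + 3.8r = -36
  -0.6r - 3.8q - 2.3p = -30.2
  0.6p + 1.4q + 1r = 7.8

Row-reduce the augmented matrix:
R1 ← R1 / (-27/10).
R2 ← R2 + 23/10·R1.
R3 ← R3 − 3/5·R1.
R2 ← R2 / (-497/270).
R1 ← R1 − 23/27·R2.
R3 ← R3 − 8/9·R2.
R3 ← R3 / (-3/355).
R1 ← R1 + 226/71·R3.
R2 ← R2 − 148/71·R3.
Reading off the reduced rows gives p = 4, q = 6, r = -3.

p = 4, q = 6, r = -3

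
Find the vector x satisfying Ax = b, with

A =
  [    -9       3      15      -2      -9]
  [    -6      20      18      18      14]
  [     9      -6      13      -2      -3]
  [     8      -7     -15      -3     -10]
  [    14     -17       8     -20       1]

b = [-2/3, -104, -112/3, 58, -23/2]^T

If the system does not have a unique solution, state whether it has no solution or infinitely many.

Row-reduce the augmented matrix:
R1 ← R1 / (-9).
R2 ← R2 + 6·R1.
R3 ← R3 − 9·R1.
R4 ← R4 − 8·R1.
R5 ← R5 − 14·R1.
R2 ← R2 / (18).
R1 ← R1 + 1/3·R2.
R3 ← R3 + 3·R2.
R4 ← R4 + 13/3·R2.
R5 ← R5 + 37/3·R2.
R3 ← R3 / (88/3).
R1 ← R1 + 41/27·R3.
R2 ← R2 − 4/9·R3.
R4 ← R4 − 7/27·R3.
R5 ← R5 − 994/27·R3.
R4 ← R4 / (-277/2376).
R1 ← R1 − 1283/2376·R4.
R2 ← R2 − 215/198·R4.
R3 ← R3 + 7/264·R4.
R5 ← R5 + 10559/1188·R4.
R5 ← R5 / (280035/277).
R1 ← R1 + 16563/277·R5.
R2 ← R2 + 33476/277·R5.
R3 ← R3 − 744/277·R5.
R4 ← R4 − 31146/277·R5.
Reading off the reduced rows gives x_1 = -3/2, x_2 = 0, x_3 = -8/3, x_4 = -5/3, x_5 = -5/2.

x_1 = -3/2, x_2 = 0, x_3 = -8/3, x_4 = -5/3, x_5 = -5/2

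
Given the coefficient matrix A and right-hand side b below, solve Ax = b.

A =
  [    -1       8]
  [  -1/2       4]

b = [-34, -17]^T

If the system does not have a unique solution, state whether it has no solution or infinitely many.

Row-reduce:
R1 ← R1 / (-1).
R2 ← R2 + 1/2·R1.
Rank is 1 with 2 unknowns, leaving x_2 free.

infinitely many solutions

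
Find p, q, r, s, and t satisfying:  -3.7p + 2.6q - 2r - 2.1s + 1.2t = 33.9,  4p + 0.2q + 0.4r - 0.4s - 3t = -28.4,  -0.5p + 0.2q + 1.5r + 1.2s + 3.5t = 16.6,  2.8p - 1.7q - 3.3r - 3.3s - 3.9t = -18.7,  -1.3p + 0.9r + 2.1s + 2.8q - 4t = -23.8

p = -3, q = 2, r = -1, s = -4, t = 6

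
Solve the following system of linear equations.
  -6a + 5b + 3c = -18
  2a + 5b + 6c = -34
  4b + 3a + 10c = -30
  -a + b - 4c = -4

a = -2, b = -6, c = 0

Row-reduce the augmented matrix:
R1 ← R1 / (-6).
R2 ← R2 − 2·R1.
R3 ← R3 − 3·R1.
R4 ← R4 + 1·R1.
R2 ← R2 / (20/3).
R1 ← R1 + 5/6·R2.
R3 ← R3 − 13/2·R2.
R4 ← R4 − 1/6·R2.
R3 ← R3 / (187/40).
R1 ← R1 − 3/8·R3.
R2 ← R2 − 21/20·R3.
R4 ← R4 + 187/40·R3.
R4 reduces to 0 = 0, so the extra equation is consistent.
Reading off the reduced rows gives a = -2, b = -6, c = 0.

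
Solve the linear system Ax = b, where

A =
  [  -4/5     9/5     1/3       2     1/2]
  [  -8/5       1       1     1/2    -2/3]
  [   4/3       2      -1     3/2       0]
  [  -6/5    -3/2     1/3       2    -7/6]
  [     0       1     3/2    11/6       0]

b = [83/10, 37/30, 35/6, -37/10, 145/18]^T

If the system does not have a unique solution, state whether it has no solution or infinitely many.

Row-reduce the augmented matrix:
R1 ← R1 / (-4/5).
R2 ← R2 + 8/5·R1.
R3 ← R3 − 4/3·R1.
R4 ← R4 + 6/5·R1.
R2 ← R2 / (-13/5).
R1 ← R1 + 9/4·R2.
R3 ← R3 − 5·R2.
R4 ← R4 + 21/5·R2.
R5 ← R5 − 1·R2.
R3 ← R3 / (23/117).
R1 ← R1 + 55/78·R3.
R2 ← R2 + 5/39·R3.
R4 ← R4 + 55/78·R3.
R5 ← R5 − 127/78·R3.
R4 ← R4 / (-99/46).
R1 ← R1 + 1155/184·R4.
R2 ← R2 − 5/46·R4.
R3 ← R3 + 222/23·R4.
R5 ← R5 − 1118/69·R4.
R5 ← R5 / (-12703/324).
R1 ← R1 − 535/36·R5.
R2 ← R2 + 35/27·R5.
R3 ← R3 − 407/18·R5.
R4 ← R4 − 97/27·R5.
Reading off the reduced rows gives x_1 = 1, x_2 = 2, x_3 = 2, x_4 = 5/3, x_5 = 3.

x_1 = 1, x_2 = 2, x_3 = 2, x_4 = 5/3, x_5 = 3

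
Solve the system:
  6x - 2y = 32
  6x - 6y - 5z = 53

infinitely many solutions

Row-reduce:
R1 ← R1 / (6).
R2 ← R2 − 6·R1.
R2 ← R2 / (-4).
R1 ← R1 + 1/3·R2.
Rank is 2 with 3 unknowns, leaving z free.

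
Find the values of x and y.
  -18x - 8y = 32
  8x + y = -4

x = 0, y = -4

From equation 2: y = -4 − 8·x.
Substitute into equation 1 and solve: x = 0.
Then y = -4.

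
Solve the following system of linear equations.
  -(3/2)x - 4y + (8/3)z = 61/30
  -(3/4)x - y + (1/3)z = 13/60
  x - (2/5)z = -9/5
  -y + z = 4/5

Row-reduce the augmented matrix:
R1 ← R1 / (-3/2).
R2 ← R2 + 3/4·R1.
R3 ← R3 − 1·R1.
R1 ← R1 − 8/3·R2.
R3 ← R3 + 8/3·R2.
R4 ← R4 + 1·R2.
R3 ← R3 / (-58/45).
R1 ← R1 − 8/9·R3.
R2 ← R2 + 1·R3.
R4 reduces to 0 = 0, so the extra equation is consistent.
Reading off the reduced rows gives x = -1, y = 6/5, z = 2.

x = -1, y = 6/5, z = 2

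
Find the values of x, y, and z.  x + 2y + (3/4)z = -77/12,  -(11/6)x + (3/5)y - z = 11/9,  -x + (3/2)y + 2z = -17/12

Row-reduce the augmented matrix:
R2 ← R2 + 11/6·R1.
R3 ← R3 + 1·R1.
R2 ← R2 / (64/15).
R1 ← R1 − 2·R2.
R3 ← R3 − 7/2·R2.
R3 ← R3 / (2501/1024).
R1 ← R1 − 147/256·R3.
R2 ← R2 − 45/512·R3.
Reading off the reduced rows gives x = -5/3, y = -5/2, z = 1/3.

x = -5/3, y = -5/2, z = 1/3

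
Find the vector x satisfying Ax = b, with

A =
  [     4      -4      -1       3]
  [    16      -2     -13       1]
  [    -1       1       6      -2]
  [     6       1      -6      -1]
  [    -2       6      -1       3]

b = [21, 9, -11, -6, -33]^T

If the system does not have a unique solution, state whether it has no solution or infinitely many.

x_1 = -1, x_2 = -6, x_3 = -1, x_4 = 0

Row-reduce the augmented matrix:
R1 ← R1 / (4).
R2 ← R2 − 16·R1.
R3 ← R3 + 1·R1.
R4 ← R4 − 6·R1.
R5 ← R5 + 2·R1.
R2 ← R2 / (14).
R1 ← R1 + 1·R2.
R4 ← R4 − 7·R2.
R5 ← R5 − 4·R2.
R3 ← R3 / (23/4).
R1 ← R1 + 25/28·R3.
R2 ← R2 + 9/14·R3.
R5 ← R5 − 15/14·R3.
Swap R4 and R5.
R4 ← R4 / (1268/161).
R1 ← R1 + 37/161·R4.
R2 ← R2 + 149/161·R4.
R3 ← R3 + 5/23·R4.
R5 reduces to 0 = 0, so the extra equation is consistent.
Reading off the reduced rows gives x_1 = -1, x_2 = -6, x_3 = -1, x_4 = 0.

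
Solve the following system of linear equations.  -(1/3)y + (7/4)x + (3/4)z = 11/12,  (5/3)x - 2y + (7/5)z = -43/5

Row-reduce:
R1 ← R1 / (7/4).
R2 ← R2 − 5/3·R1.
R2 ← R2 / (-106/63).
R1 ← R1 + 4/21·R2.
Rank is 2 with 3 unknowns, leaving z free.

infinitely many solutions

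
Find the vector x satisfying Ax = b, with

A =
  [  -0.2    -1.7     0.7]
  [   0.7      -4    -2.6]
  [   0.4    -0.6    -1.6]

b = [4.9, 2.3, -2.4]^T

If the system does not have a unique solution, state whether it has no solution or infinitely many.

Row-reduce the augmented matrix:
R1 ← R1 / (-1/5).
R2 ← R2 − 7/10·R1.
R3 ← R3 − 2/5·R1.
R2 ← R2 / (-199/20).
R1 ← R1 − 17/2·R2.
R3 ← R3 + 4·R2.
R3 ← R3 / (-139/995).
R1 ← R1 + 722/199·R3.
R2 ← R2 − 3/199·R3.
Reading off the reduced rows gives x_1 = 3, x_2 = -2, x_3 = 3.

x_1 = 3, x_2 = -2, x_3 = 3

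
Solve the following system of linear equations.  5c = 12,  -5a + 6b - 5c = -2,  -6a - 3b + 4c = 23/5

a = 0, b = 5/3, c = 12/5

Row-reduce the augmented matrix:
Swap R1 and R2.
R1 ← R1 / (-5).
R3 ← R3 + 6·R1.
Swap R2 and R3.
R2 ← R2 / (-51/5).
R1 ← R1 + 6/5·R2.
R3 ← R3 / (5).
R1 ← R1 + 3/17·R3.
R2 ← R2 + 50/51·R3.
Reading off the reduced rows gives a = 0, b = 5/3, c = 12/5.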